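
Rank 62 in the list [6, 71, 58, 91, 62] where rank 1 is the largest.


Sort descending: [91, 71, 62, 58, 6]
Find 62 in the sorted list.
62 is at position 3.
Final answer: 3


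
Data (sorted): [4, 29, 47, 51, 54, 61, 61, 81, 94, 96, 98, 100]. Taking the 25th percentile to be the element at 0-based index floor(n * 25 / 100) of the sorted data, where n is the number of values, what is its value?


The dataset has n = 12 elements.
Index = floor(12 * 25 / 100) = floor(300 / 100) = floor(3) = 3
Counting from index 0 in the sorted data, the element at index 3 is 51.
Final answer: 51


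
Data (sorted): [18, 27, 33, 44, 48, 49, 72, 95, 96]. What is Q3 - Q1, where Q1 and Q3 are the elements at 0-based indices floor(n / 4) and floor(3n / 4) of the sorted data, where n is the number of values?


The data has n = 9 elements.
Q1 index = floor(9 / 4) = floor(2.25) = 2; Q3 index = floor(3 * 9 / 4) = floor(6.75) = 6
Q1 = element at index 2 = 33
Q3 = element at index 6 = 72
IQR = 72 - 33 = 39
Final answer: 39


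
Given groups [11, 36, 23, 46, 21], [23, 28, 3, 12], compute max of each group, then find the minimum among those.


Find max of each group:
  Group 1: [11, 36, 23, 46, 21] -> max = 46
  Group 2: [23, 28, 3, 12] -> max = 28
Maxes: [46, 28]
Minimum of maxes = 28
Final answer: 28


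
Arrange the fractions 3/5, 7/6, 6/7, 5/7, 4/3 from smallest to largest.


Convert to decimal for comparison:
  3/5 = 0.6
  7/6 = 1.1667
  6/7 = 0.8571
  5/7 = 0.7143
  4/3 = 1.3333
Decimals in increasing order: 0.6 < 0.7143 < 0.8571 < 1.1667 < 1.3333
Writing each back as its fraction gives the sorted order.
Final answer: 3/5, 5/7, 6/7, 7/6, 4/3


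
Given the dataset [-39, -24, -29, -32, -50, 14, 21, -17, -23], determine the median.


First, sort the list: [-50, -39, -32, -29, -24, -23, -17, 14, 21]
The list has 9 elements (odd count).
The middle index is 4 (0-based), and the element there is -24.
Final answer: -24


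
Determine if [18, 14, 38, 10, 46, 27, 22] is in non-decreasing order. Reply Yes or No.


Check consecutive pairs:
  18 <= 14? False
  14 <= 38? True
  38 <= 10? False
  10 <= 46? True
  46 <= 27? False
  27 <= 22? False
4 consecutive pair(s) are out of order, so the list is not sorted.
Final answer: No


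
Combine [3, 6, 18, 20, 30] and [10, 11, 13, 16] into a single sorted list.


List A: [3, 6, 18, 20, 30]
List B: [10, 11, 13, 16]
Repeatedly compare the front elements and take the smaller:
  3 vs 10 -> take 3
  6 vs 10 -> take 6
  18 vs 10 -> take 10
  18 vs 11 -> take 11
  18 vs 13 -> take 13
  18 vs 16 -> take 16
  B is exhausted; append the rest of A: [18, 20, 30]
Final answer: [3, 6, 10, 11, 13, 16, 18, 20, 30]


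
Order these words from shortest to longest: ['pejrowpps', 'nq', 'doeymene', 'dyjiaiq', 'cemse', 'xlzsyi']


Compute lengths:
  'pejrowpps' has length 9
  'nq' has length 2
  'doeymene' has length 8
  'dyjiaiq' has length 7
  'cemse' has length 5
  'xlzsyi' has length 6
Lengths in increasing order: 2 < 5 < 6 < 7 < 8 < 9
Listing the words in that order gives the answer.
Final answer: ['nq', 'cemse', 'xlzsyi', 'dyjiaiq', 'doeymene', 'pejrowpps']


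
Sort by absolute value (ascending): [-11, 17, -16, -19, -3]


Compute absolute values:
  |-11| = 11
  |17| = 17
  |-16| = 16
  |-19| = 19
  |-3| = 3
Absolute values in increasing order: 3 < 11 < 16 < 17 < 19
Listing the original numbers in that order gives the answer.
Final answer: [-3, -11, -16, 17, -19]


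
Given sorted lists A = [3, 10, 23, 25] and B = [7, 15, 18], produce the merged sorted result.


List A: [3, 10, 23, 25]
List B: [7, 15, 18]
Repeatedly compare the front elements and take the smaller:
  3 vs 7 -> take 3
  10 vs 7 -> take 7
  10 vs 15 -> take 10
  23 vs 15 -> take 15
  23 vs 18 -> take 18
  B is exhausted; append the rest of A: [23, 25]
Final answer: [3, 7, 10, 15, 18, 23, 25]


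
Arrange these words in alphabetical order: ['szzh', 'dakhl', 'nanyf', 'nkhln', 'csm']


Compare strings character by character (the first differing letter decides):
  'csm' < 'dakhl' since 'c' < 'd' at position 1
  'dakhl' < 'nanyf' since 'd' < 'n' at position 1
  'nanyf' < 'nkhln' since 'a' < 'k' at position 2
  'nkhln' < 'szzh' since 'n' < 's' at position 1
Chaining these comparisons gives the alphabetical order.
Final answer: ['csm', 'dakhl', 'nanyf', 'nkhln', 'szzh']


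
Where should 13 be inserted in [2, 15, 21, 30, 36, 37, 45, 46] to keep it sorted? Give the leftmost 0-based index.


List is sorted: [2, 15, 21, 30, 36, 37, 45, 46]
We need the leftmost position where 13 can be inserted, i.e. the first index whose element is >= 13 (or the end of the list if none is).
Binary search with low=0, high=8 (0-based indices):
  low=0, high=8, mid=4: a[4]=36 >= 13, so high = 4
  low=0, high=4, mid=2: a[2]=21 >= 13, so high = 2
  low=0, high=2, mid=1: a[1]=15 >= 13, so high = 1
  low=0, high=1, mid=0: a[0]=2 < 13, so low = 1
Now low = high = 1, so the insertion index is 1.
Final answer: 1


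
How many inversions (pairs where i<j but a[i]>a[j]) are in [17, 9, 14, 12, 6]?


For each element, count the later elements that are smaller than it:
  17 (index 0): smaller elements after it = [9, 14, 12, 6] -> 4
  9 (index 1): smaller elements after it = [6] -> 1
  14 (index 2): smaller elements after it = [12, 6] -> 2
  12 (index 3): smaller elements after it = [6] -> 1
Total inversions = 4 + 1 + 2 + 1 = 8
Final answer: 8


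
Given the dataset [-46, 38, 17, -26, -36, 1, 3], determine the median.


First, sort the list: [-46, -36, -26, 1, 3, 17, 38]
The list has 7 elements (odd count).
The middle index is 3 (0-based), and the element there is 1.
Final answer: 1


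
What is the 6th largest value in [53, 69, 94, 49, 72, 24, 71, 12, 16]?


Sort descending: [94, 72, 71, 69, 53, 49, 24, 16, 12]
The 6th element (1-indexed) is at index 5.
Value = 49
Final answer: 49


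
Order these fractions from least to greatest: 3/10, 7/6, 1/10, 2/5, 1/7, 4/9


Convert to decimal for comparison:
  3/10 = 0.3
  7/6 = 1.1667
  1/10 = 0.1
  2/5 = 0.4
  1/7 = 0.1429
  4/9 = 0.4444
Decimals in increasing order: 0.1 < 0.1429 < 0.3 < 0.4 < 0.4444 < 1.1667
Writing each back as its fraction gives the sorted order.
Final answer: 1/10, 1/7, 3/10, 2/5, 4/9, 7/6


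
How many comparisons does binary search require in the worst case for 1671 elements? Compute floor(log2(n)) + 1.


Binary search halves the search space each step.
Maximum comparisons = floor(log2(1671)) + 1
log2(1671) = 10.7065
floor(log2(1671)) = 10, so 10 + 1 = 11
Final answer: 11


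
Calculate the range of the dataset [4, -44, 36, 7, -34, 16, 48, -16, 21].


Maximum value: 48
Minimum value: -44
Range = 48 - (-44) = 92
Final answer: 92


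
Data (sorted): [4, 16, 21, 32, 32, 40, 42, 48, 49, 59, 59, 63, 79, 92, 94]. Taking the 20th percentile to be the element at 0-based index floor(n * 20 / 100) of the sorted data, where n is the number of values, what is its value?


The dataset has n = 15 elements.
Index = floor(15 * 20 / 100) = floor(300 / 100) = floor(3) = 3
Counting from index 0 in the sorted data, the element at index 3 is 32.
Final answer: 32


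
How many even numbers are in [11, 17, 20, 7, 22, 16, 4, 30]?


Check each element:
  11 is odd
  17 is odd
  20 is even
  7 is odd
  22 is even
  16 is even
  4 is even
  30 is even
Evens: [20, 22, 16, 4, 30]
Count of evens = 5
Final answer: 5


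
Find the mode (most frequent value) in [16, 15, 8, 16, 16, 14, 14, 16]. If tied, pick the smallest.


Count the frequency of each value:
  8 appears 1 time(s)
  14 appears 2 time(s)
  15 appears 1 time(s)
  16 appears 4 time(s)
Maximum frequency is 4.
Only 16 reaches that frequency, so it is the mode.
Final answer: 16


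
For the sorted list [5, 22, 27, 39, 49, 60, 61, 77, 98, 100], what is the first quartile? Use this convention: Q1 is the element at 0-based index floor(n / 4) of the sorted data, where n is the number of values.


The list has n = 10 elements.
Q1 index = floor(10 / 4) = floor(2.5) = 2
Counting from index 0 in the sorted data, the element at index 2 is 27.
Final answer: 27


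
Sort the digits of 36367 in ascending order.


The number 36367 has digits: 3, 6, 3, 6, 7
Sorted: 3, 3, 6, 6, 7
Joining the sorted digits gives the result.
Final answer: 33667


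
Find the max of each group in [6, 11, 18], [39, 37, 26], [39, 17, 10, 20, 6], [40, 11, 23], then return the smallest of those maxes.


Find max of each group:
  Group 1: [6, 11, 18] -> max = 18
  Group 2: [39, 37, 26] -> max = 39
  Group 3: [39, 17, 10, 20, 6] -> max = 39
  Group 4: [40, 11, 23] -> max = 40
Maxes: [18, 39, 39, 40]
Minimum of maxes = 18
Final answer: 18


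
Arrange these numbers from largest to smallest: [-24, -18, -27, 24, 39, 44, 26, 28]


Original list: [-24, -18, -27, 24, 39, 44, 26, 28]
Repeatedly take the largest remaining element:
  Remaining [-24, -18, -27, 24, 39, 44, 26, 28] -> largest is 44
  Remaining [-24, -18, -27, 24, 39, 26, 28] -> largest is 39
  Remaining [-24, -18, -27, 24, 26, 28] -> largest is 28
  Remaining [-24, -18, -27, 24, 26] -> largest is 26
  Remaining [-24, -18, -27, 24] -> largest is 24
  Remaining [-24, -18, -27] -> largest is -18
  Remaining [-24, -27] -> largest is -24
  Remaining [-27] -> largest is -27
Collecting the picks in order gives the descending list.
Final answer: [44, 39, 28, 26, 24, -18, -24, -27]


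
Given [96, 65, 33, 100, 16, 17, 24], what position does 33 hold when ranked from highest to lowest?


Sort descending: [100, 96, 65, 33, 24, 17, 16]
Find 33 in the sorted list.
33 is at position 4.
Final answer: 4


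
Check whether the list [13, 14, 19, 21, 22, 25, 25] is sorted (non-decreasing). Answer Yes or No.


Check consecutive pairs:
  13 <= 14? True
  14 <= 19? True
  19 <= 21? True
  21 <= 22? True
  22 <= 25? True
  25 <= 25? True
Every consecutive pair is in order, so the list is non-decreasing.
Final answer: Yes


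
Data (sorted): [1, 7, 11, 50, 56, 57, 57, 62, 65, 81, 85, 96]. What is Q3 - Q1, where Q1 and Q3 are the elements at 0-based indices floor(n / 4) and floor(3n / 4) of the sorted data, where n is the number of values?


The data has n = 12 elements.
Q1 index = floor(12 / 4) = floor(3) = 3; Q3 index = floor(3 * 12 / 4) = floor(9) = 9
Q1 = element at index 3 = 50
Q3 = element at index 9 = 81
IQR = 81 - 50 = 31
Final answer: 31


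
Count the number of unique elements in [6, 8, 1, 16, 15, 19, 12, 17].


List all unique values:
Distinct values: [1, 6, 8, 12, 15, 16, 17, 19]
Count = 8
Final answer: 8


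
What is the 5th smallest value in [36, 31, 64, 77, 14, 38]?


Sort ascending: [14, 31, 36, 38, 64, 77]
The 5th element (1-indexed) is at index 4.
Value = 64
Final answer: 64


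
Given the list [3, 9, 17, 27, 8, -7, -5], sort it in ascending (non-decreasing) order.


Original list: [3, 9, 17, 27, 8, -7, -5]
Repeatedly take the smallest remaining element:
  Remaining [3, 9, 17, 27, 8, -7, -5] -> smallest is -7
  Remaining [3, 9, 17, 27, 8, -5] -> smallest is -5
  Remaining [3, 9, 17, 27, 8] -> smallest is 3
  Remaining [9, 17, 27, 8] -> smallest is 8
  Remaining [9, 17, 27] -> smallest is 9
  Remaining [17, 27] -> smallest is 17
  Remaining [27] -> smallest is 27
Collecting the picks in order gives the sorted list.
Final answer: [-7, -5, 3, 8, 9, 17, 27]


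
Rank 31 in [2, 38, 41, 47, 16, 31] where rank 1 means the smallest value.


Sort ascending: [2, 16, 31, 38, 41, 47]
Find 31 in the sorted list.
31 is at position 3 (1-indexed).
Final answer: 3


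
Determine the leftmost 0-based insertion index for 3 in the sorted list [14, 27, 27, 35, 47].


List is sorted: [14, 27, 27, 35, 47]
We need the leftmost position where 3 can be inserted, i.e. the first index whose element is >= 3 (or the end of the list if none is).
Binary search with low=0, high=5 (0-based indices):
  low=0, high=5, mid=2: a[2]=27 >= 3, so high = 2
  low=0, high=2, mid=1: a[1]=27 >= 3, so high = 1
  low=0, high=1, mid=0: a[0]=14 >= 3, so high = 0
Now low = high = 0, so the insertion index is 0.
Final answer: 0


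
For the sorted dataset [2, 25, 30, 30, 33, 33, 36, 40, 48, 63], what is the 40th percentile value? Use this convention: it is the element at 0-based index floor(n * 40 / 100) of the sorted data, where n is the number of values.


The dataset has n = 10 elements.
Index = floor(10 * 40 / 100) = floor(400 / 100) = floor(4) = 4
Counting from index 0 in the sorted data, the element at index 4 is 33.
Final answer: 33


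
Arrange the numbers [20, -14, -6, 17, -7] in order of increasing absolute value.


Compute absolute values:
  |20| = 20
  |-14| = 14
  |-6| = 6
  |17| = 17
  |-7| = 7
Absolute values in increasing order: 6 < 7 < 14 < 17 < 20
Listing the original numbers in that order gives the answer.
Final answer: [-6, -7, -14, 17, 20]


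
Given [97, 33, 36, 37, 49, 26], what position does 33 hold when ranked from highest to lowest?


Sort descending: [97, 49, 37, 36, 33, 26]
Find 33 in the sorted list.
33 is at position 5.
Final answer: 5


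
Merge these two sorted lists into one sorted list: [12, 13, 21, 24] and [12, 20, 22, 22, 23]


List A: [12, 13, 21, 24]
List B: [12, 20, 22, 22, 23]
Repeatedly compare the front elements and take the smaller:
  12 vs 12 -> take 12
  13 vs 12 -> take 12
  13 vs 20 -> take 13
  21 vs 20 -> take 20
  21 vs 22 -> take 21
  24 vs 22 -> take 22
  24 vs 22 -> take 22
  24 vs 23 -> take 23
  B is exhausted; append the rest of A: [24]
Final answer: [12, 12, 13, 20, 21, 22, 22, 23, 24]


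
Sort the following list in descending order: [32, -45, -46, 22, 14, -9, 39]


Original list: [32, -45, -46, 22, 14, -9, 39]
Repeatedly take the largest remaining element:
  Remaining [32, -45, -46, 22, 14, -9, 39] -> largest is 39
  Remaining [32, -45, -46, 22, 14, -9] -> largest is 32
  Remaining [-45, -46, 22, 14, -9] -> largest is 22
  Remaining [-45, -46, 14, -9] -> largest is 14
  Remaining [-45, -46, -9] -> largest is -9
  Remaining [-45, -46] -> largest is -45
  Remaining [-46] -> largest is -46
Collecting the picks in order gives the descending list.
Final answer: [39, 32, 22, 14, -9, -45, -46]


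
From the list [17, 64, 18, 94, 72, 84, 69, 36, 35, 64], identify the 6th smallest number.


Sort ascending: [17, 18, 35, 36, 64, 64, 69, 72, 84, 94]
The 6th element (1-indexed) is at index 5.
Value = 64
Final answer: 64


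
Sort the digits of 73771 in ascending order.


The number 73771 has digits: 7, 3, 7, 7, 1
Sorted: 1, 3, 7, 7, 7
Joining the sorted digits gives the result.
Final answer: 13777


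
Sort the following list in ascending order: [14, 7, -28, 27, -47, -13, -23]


Original list: [14, 7, -28, 27, -47, -13, -23]
Repeatedly take the smallest remaining element:
  Remaining [14, 7, -28, 27, -47, -13, -23] -> smallest is -47
  Remaining [14, 7, -28, 27, -13, -23] -> smallest is -28
  Remaining [14, 7, 27, -13, -23] -> smallest is -23
  Remaining [14, 7, 27, -13] -> smallest is -13
  Remaining [14, 7, 27] -> smallest is 7
  Remaining [14, 27] -> smallest is 14
  Remaining [27] -> smallest is 27
Collecting the picks in order gives the sorted list.
Final answer: [-47, -28, -23, -13, 7, 14, 27]


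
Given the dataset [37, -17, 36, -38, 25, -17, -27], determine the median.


First, sort the list: [-38, -27, -17, -17, 25, 36, 37]
The list has 7 elements (odd count).
The middle index is 3 (0-based), and the element there is -17.
Final answer: -17


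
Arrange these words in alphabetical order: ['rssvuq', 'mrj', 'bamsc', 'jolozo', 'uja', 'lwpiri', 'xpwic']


Compare strings character by character (the first differing letter decides):
  'bamsc' < 'jolozo' since 'b' < 'j' at position 1
  'jolozo' < 'lwpiri' since 'j' < 'l' at position 1
  'lwpiri' < 'mrj' since 'l' < 'm' at position 1
  'mrj' < 'rssvuq' since 'm' < 'r' at position 1
  'rssvuq' < 'uja' since 'r' < 'u' at position 1
  'uja' < 'xpwic' since 'u' < 'x' at position 1
Chaining these comparisons gives the alphabetical order.
Final answer: ['bamsc', 'jolozo', 'lwpiri', 'mrj', 'rssvuq', 'uja', 'xpwic']


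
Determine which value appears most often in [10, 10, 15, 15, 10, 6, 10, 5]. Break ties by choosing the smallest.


Count the frequency of each value:
  5 appears 1 time(s)
  6 appears 1 time(s)
  10 appears 4 time(s)
  15 appears 2 time(s)
Maximum frequency is 4.
Only 10 reaches that frequency, so it is the mode.
Final answer: 10


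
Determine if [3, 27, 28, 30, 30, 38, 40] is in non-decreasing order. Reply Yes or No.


Check consecutive pairs:
  3 <= 27? True
  27 <= 28? True
  28 <= 30? True
  30 <= 30? True
  30 <= 38? True
  38 <= 40? True
Every consecutive pair is in order, so the list is non-decreasing.
Final answer: Yes


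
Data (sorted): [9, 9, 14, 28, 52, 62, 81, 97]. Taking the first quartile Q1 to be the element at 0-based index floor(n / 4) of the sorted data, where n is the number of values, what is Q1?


The list has n = 8 elements.
Q1 index = floor(8 / 4) = floor(2) = 2
Counting from index 0 in the sorted data, the element at index 2 is 14.
Final answer: 14


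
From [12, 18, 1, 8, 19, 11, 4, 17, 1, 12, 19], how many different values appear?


List all unique values:
Distinct values: [1, 4, 8, 11, 12, 17, 18, 19]
Count = 8
Final answer: 8


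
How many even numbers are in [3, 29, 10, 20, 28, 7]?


Check each element:
  3 is odd
  29 is odd
  10 is even
  20 is even
  28 is even
  7 is odd
Evens: [10, 20, 28]
Count of evens = 3
Final answer: 3


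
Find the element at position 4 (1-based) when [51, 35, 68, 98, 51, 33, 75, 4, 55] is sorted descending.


Sort descending: [98, 75, 68, 55, 51, 51, 35, 33, 4]
The 4th element (1-indexed) is at index 3.
Value = 55
Final answer: 55


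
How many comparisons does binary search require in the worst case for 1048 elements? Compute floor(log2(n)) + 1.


Binary search halves the search space each step.
Maximum comparisons = floor(log2(1048)) + 1
log2(1048) = 10.0334
floor(log2(1048)) = 10, so 10 + 1 = 11
Final answer: 11


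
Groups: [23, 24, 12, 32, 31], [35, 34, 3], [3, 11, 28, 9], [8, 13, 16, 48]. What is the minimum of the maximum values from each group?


Find max of each group:
  Group 1: [23, 24, 12, 32, 31] -> max = 32
  Group 2: [35, 34, 3] -> max = 35
  Group 3: [3, 11, 28, 9] -> max = 28
  Group 4: [8, 13, 16, 48] -> max = 48
Maxes: [32, 35, 28, 48]
Minimum of maxes = 28
Final answer: 28


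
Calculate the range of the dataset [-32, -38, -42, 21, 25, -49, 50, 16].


Maximum value: 50
Minimum value: -49
Range = 50 - (-49) = 99
Final answer: 99


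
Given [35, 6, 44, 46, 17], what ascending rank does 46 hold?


Sort ascending: [6, 17, 35, 44, 46]
Find 46 in the sorted list.
46 is at position 5 (1-indexed).
Final answer: 5


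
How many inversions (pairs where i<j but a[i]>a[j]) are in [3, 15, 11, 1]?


For each element, count the later elements that are smaller than it:
  3 (index 0): smaller elements after it = [1] -> 1
  15 (index 1): smaller elements after it = [11, 1] -> 2
  11 (index 2): smaller elements after it = [1] -> 1
Total inversions = 1 + 2 + 1 = 4
Final answer: 4


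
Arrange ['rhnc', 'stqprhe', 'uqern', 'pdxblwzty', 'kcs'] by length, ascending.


Compute lengths:
  'rhnc' has length 4
  'stqprhe' has length 7
  'uqern' has length 5
  'pdxblwzty' has length 9
  'kcs' has length 3
Lengths in increasing order: 3 < 4 < 5 < 7 < 9
Listing the words in that order gives the answer.
Final answer: ['kcs', 'rhnc', 'uqern', 'stqprhe', 'pdxblwzty']


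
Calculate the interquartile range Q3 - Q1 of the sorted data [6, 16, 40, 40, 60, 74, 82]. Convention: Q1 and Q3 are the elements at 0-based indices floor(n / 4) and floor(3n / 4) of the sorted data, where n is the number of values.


The data has n = 7 elements.
Q1 index = floor(7 / 4) = floor(1.75) = 1; Q3 index = floor(3 * 7 / 4) = floor(5.25) = 5
Q1 = element at index 1 = 16
Q3 = element at index 5 = 74
IQR = 74 - 16 = 58
Final answer: 58


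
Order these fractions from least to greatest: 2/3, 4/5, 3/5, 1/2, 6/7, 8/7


Convert to decimal for comparison:
  2/3 = 0.6667
  4/5 = 0.8
  3/5 = 0.6
  1/2 = 0.5
  6/7 = 0.8571
  8/7 = 1.1429
Decimals in increasing order: 0.5 < 0.6 < 0.6667 < 0.8 < 0.8571 < 1.1429
Writing each back as its fraction gives the sorted order.
Final answer: 1/2, 3/5, 2/3, 4/5, 6/7, 8/7


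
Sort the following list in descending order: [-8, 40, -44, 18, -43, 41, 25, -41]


Original list: [-8, 40, -44, 18, -43, 41, 25, -41]
Repeatedly take the largest remaining element:
  Remaining [-8, 40, -44, 18, -43, 41, 25, -41] -> largest is 41
  Remaining [-8, 40, -44, 18, -43, 25, -41] -> largest is 40
  Remaining [-8, -44, 18, -43, 25, -41] -> largest is 25
  Remaining [-8, -44, 18, -43, -41] -> largest is 18
  Remaining [-8, -44, -43, -41] -> largest is -8
  Remaining [-44, -43, -41] -> largest is -41
  Remaining [-44, -43] -> largest is -43
  Remaining [-44] -> largest is -44
Collecting the picks in order gives the descending list.
Final answer: [41, 40, 25, 18, -8, -41, -43, -44]


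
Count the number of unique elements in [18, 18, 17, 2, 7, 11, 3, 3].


List all unique values:
Distinct values: [2, 3, 7, 11, 17, 18]
Count = 6
Final answer: 6


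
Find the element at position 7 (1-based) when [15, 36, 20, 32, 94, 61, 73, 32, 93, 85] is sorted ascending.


Sort ascending: [15, 20, 32, 32, 36, 61, 73, 85, 93, 94]
The 7th element (1-indexed) is at index 6.
Value = 73
Final answer: 73


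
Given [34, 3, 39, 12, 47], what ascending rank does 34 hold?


Sort ascending: [3, 12, 34, 39, 47]
Find 34 in the sorted list.
34 is at position 3 (1-indexed).
Final answer: 3


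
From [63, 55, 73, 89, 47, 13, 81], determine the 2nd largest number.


Sort descending: [89, 81, 73, 63, 55, 47, 13]
The 2nd element (1-indexed) is at index 1.
Value = 81
Final answer: 81


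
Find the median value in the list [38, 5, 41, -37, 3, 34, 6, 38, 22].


First, sort the list: [-37, 3, 5, 6, 22, 34, 38, 38, 41]
The list has 9 elements (odd count).
The middle index is 4 (0-based), and the element there is 22.
Final answer: 22


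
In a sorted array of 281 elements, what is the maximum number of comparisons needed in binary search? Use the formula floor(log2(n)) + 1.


Binary search halves the search space each step.
Maximum comparisons = floor(log2(281)) + 1
log2(281) = 8.1344
floor(log2(281)) = 8, so 8 + 1 = 9
Final answer: 9


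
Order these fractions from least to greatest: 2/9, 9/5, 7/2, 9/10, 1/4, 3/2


Convert to decimal for comparison:
  2/9 = 0.2222
  9/5 = 1.8
  7/2 = 3.5
  9/10 = 0.9
  1/4 = 0.25
  3/2 = 1.5
Decimals in increasing order: 0.2222 < 0.25 < 0.9 < 1.5 < 1.8 < 3.5
Writing each back as its fraction gives the sorted order.
Final answer: 2/9, 1/4, 9/10, 3/2, 9/5, 7/2


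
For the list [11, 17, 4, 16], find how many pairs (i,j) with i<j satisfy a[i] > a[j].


For each element, count the later elements that are smaller than it:
  11 (index 0): smaller elements after it = [4] -> 1
  17 (index 1): smaller elements after it = [4, 16] -> 2
  4 (index 2): smaller elements after it = [] -> 0
Total inversions = 1 + 2 + 0 = 3
Final answer: 3


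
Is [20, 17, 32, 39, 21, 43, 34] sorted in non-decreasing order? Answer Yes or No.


Check consecutive pairs:
  20 <= 17? False
  17 <= 32? True
  32 <= 39? True
  39 <= 21? False
  21 <= 43? True
  43 <= 34? False
3 consecutive pair(s) are out of order, so the list is not sorted.
Final answer: No


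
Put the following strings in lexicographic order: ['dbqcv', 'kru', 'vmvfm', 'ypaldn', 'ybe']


Compare strings character by character (the first differing letter decides):
  'dbqcv' < 'kru' since 'd' < 'k' at position 1
  'kru' < 'vmvfm' since 'k' < 'v' at position 1
  'vmvfm' < 'ybe' since 'v' < 'y' at position 1
  'ybe' < 'ypaldn' since 'b' < 'p' at position 2
Chaining these comparisons gives the alphabetical order.
Final answer: ['dbqcv', 'kru', 'vmvfm', 'ybe', 'ypaldn']


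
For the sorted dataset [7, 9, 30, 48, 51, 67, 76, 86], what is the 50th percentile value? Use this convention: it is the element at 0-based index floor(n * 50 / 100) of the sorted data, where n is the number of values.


The dataset has n = 8 elements.
Index = floor(8 * 50 / 100) = floor(400 / 100) = floor(4) = 4
Counting from index 0 in the sorted data, the element at index 4 is 51.
Final answer: 51


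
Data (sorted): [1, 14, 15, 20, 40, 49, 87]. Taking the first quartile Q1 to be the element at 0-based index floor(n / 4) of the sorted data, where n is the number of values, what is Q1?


The list has n = 7 elements.
Q1 index = floor(7 / 4) = floor(1.75) = 1
Counting from index 0 in the sorted data, the element at index 1 is 14.
Final answer: 14


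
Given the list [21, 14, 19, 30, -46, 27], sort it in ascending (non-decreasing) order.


Original list: [21, 14, 19, 30, -46, 27]
Repeatedly take the smallest remaining element:
  Remaining [21, 14, 19, 30, -46, 27] -> smallest is -46
  Remaining [21, 14, 19, 30, 27] -> smallest is 14
  Remaining [21, 19, 30, 27] -> smallest is 19
  Remaining [21, 30, 27] -> smallest is 21
  Remaining [30, 27] -> smallest is 27
  Remaining [30] -> smallest is 30
Collecting the picks in order gives the sorted list.
Final answer: [-46, 14, 19, 21, 27, 30]


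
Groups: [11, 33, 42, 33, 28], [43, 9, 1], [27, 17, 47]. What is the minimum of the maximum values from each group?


Find max of each group:
  Group 1: [11, 33, 42, 33, 28] -> max = 42
  Group 2: [43, 9, 1] -> max = 43
  Group 3: [27, 17, 47] -> max = 47
Maxes: [42, 43, 47]
Minimum of maxes = 42
Final answer: 42


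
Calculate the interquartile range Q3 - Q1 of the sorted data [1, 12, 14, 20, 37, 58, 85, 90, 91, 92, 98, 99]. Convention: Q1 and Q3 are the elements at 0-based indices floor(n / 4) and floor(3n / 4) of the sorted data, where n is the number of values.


The data has n = 12 elements.
Q1 index = floor(12 / 4) = floor(3) = 3; Q3 index = floor(3 * 12 / 4) = floor(9) = 9
Q1 = element at index 3 = 20
Q3 = element at index 9 = 92
IQR = 92 - 20 = 72
Final answer: 72


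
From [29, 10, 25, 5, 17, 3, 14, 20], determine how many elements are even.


Check each element:
  29 is odd
  10 is even
  25 is odd
  5 is odd
  17 is odd
  3 is odd
  14 is even
  20 is even
Evens: [10, 14, 20]
Count of evens = 3
Final answer: 3


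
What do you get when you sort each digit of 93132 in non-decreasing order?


The number 93132 has digits: 9, 3, 1, 3, 2
Sorted: 1, 2, 3, 3, 9
Joining the sorted digits gives the result.
Final answer: 12339


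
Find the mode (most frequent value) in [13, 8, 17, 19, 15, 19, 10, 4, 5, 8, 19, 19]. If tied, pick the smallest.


Count the frequency of each value:
  4 appears 1 time(s)
  5 appears 1 time(s)
  8 appears 2 time(s)
  10 appears 1 time(s)
  13 appears 1 time(s)
  15 appears 1 time(s)
  17 appears 1 time(s)
  19 appears 4 time(s)
Maximum frequency is 4.
Only 19 reaches that frequency, so it is the mode.
Final answer: 19


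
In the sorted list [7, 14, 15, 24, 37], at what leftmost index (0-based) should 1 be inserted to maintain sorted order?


List is sorted: [7, 14, 15, 24, 37]
We need the leftmost position where 1 can be inserted, i.e. the first index whose element is >= 1 (or the end of the list if none is).
Binary search with low=0, high=5 (0-based indices):
  low=0, high=5, mid=2: a[2]=15 >= 1, so high = 2
  low=0, high=2, mid=1: a[1]=14 >= 1, so high = 1
  low=0, high=1, mid=0: a[0]=7 >= 1, so high = 0
Now low = high = 0, so the insertion index is 0.
Final answer: 0


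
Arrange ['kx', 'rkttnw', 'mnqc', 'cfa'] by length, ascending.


Compute lengths:
  'kx' has length 2
  'rkttnw' has length 6
  'mnqc' has length 4
  'cfa' has length 3
Lengths in increasing order: 2 < 3 < 4 < 6
Listing the words in that order gives the answer.
Final answer: ['kx', 'cfa', 'mnqc', 'rkttnw']


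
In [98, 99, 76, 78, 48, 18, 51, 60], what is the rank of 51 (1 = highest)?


Sort descending: [99, 98, 78, 76, 60, 51, 48, 18]
Find 51 in the sorted list.
51 is at position 6.
Final answer: 6


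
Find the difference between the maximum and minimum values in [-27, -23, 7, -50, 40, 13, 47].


Maximum value: 47
Minimum value: -50
Range = 47 - (-50) = 97
Final answer: 97


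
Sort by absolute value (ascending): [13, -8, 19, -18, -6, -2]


Compute absolute values:
  |13| = 13
  |-8| = 8
  |19| = 19
  |-18| = 18
  |-6| = 6
  |-2| = 2
Absolute values in increasing order: 2 < 6 < 8 < 13 < 18 < 19
Listing the original numbers in that order gives the answer.
Final answer: [-2, -6, -8, 13, -18, 19]


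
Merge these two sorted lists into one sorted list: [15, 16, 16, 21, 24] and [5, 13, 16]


List A: [15, 16, 16, 21, 24]
List B: [5, 13, 16]
Repeatedly compare the front elements and take the smaller:
  15 vs 5 -> take 5
  15 vs 13 -> take 13
  15 vs 16 -> take 15
  16 vs 16 -> take 16
  16 vs 16 -> take 16
  21 vs 16 -> take 16
  B is exhausted; append the rest of A: [21, 24]
Final answer: [5, 13, 15, 16, 16, 16, 21, 24]


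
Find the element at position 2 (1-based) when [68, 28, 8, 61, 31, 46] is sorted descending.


Sort descending: [68, 61, 46, 31, 28, 8]
The 2nd element (1-indexed) is at index 1.
Value = 61
Final answer: 61


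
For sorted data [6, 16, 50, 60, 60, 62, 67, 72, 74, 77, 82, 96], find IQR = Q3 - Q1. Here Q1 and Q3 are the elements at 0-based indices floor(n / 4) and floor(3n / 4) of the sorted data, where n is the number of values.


The data has n = 12 elements.
Q1 index = floor(12 / 4) = floor(3) = 3; Q3 index = floor(3 * 12 / 4) = floor(9) = 9
Q1 = element at index 3 = 60
Q3 = element at index 9 = 77
IQR = 77 - 60 = 17
Final answer: 17


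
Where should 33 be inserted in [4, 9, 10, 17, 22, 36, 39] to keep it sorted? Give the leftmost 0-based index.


List is sorted: [4, 9, 10, 17, 22, 36, 39]
We need the leftmost position where 33 can be inserted, i.e. the first index whose element is >= 33 (or the end of the list if none is).
Binary search with low=0, high=7 (0-based indices):
  low=0, high=7, mid=3: a[3]=17 < 33, so low = 4
  low=4, high=7, mid=5: a[5]=36 >= 33, so high = 5
  low=4, high=5, mid=4: a[4]=22 < 33, so low = 5
Now low = high = 5, so the insertion index is 5.
Final answer: 5


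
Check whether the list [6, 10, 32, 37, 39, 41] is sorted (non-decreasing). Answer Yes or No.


Check consecutive pairs:
  6 <= 10? True
  10 <= 32? True
  32 <= 37? True
  37 <= 39? True
  39 <= 41? True
Every consecutive pair is in order, so the list is non-decreasing.
Final answer: Yes


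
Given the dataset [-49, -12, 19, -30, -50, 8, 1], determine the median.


First, sort the list: [-50, -49, -30, -12, 1, 8, 19]
The list has 7 elements (odd count).
The middle index is 3 (0-based), and the element there is -12.
Final answer: -12


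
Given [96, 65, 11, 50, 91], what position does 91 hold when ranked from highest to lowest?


Sort descending: [96, 91, 65, 50, 11]
Find 91 in the sorted list.
91 is at position 2.
Final answer: 2


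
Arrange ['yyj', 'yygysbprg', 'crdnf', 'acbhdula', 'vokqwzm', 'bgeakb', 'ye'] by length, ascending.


Compute lengths:
  'yyj' has length 3
  'yygysbprg' has length 9
  'crdnf' has length 5
  'acbhdula' has length 8
  'vokqwzm' has length 7
  'bgeakb' has length 6
  'ye' has length 2
Lengths in increasing order: 2 < 3 < 5 < 6 < 7 < 8 < 9
Listing the words in that order gives the answer.
Final answer: ['ye', 'yyj', 'crdnf', 'bgeakb', 'vokqwzm', 'acbhdula', 'yygysbprg']


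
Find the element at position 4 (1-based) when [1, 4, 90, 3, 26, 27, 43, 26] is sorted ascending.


Sort ascending: [1, 3, 4, 26, 26, 27, 43, 90]
The 4th element (1-indexed) is at index 3.
Value = 26
Final answer: 26


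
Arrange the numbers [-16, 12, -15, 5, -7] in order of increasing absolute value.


Compute absolute values:
  |-16| = 16
  |12| = 12
  |-15| = 15
  |5| = 5
  |-7| = 7
Absolute values in increasing order: 5 < 7 < 12 < 15 < 16
Listing the original numbers in that order gives the answer.
Final answer: [5, -7, 12, -15, -16]


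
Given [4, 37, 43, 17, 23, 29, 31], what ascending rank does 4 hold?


Sort ascending: [4, 17, 23, 29, 31, 37, 43]
Find 4 in the sorted list.
4 is at position 1 (1-indexed).
Final answer: 1


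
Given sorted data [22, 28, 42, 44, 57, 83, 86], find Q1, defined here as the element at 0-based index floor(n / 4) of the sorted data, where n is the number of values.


The list has n = 7 elements.
Q1 index = floor(7 / 4) = floor(1.75) = 1
Counting from index 0 in the sorted data, the element at index 1 is 28.
Final answer: 28


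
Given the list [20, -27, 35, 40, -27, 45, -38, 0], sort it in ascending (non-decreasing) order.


Original list: [20, -27, 35, 40, -27, 45, -38, 0]
Repeatedly take the smallest remaining element:
  Remaining [20, -27, 35, 40, -27, 45, -38, 0] -> smallest is -38
  Remaining [20, -27, 35, 40, -27, 45, 0] -> smallest is -27
  Remaining [20, 35, 40, -27, 45, 0] -> smallest is -27
  Remaining [20, 35, 40, 45, 0] -> smallest is 0
  Remaining [20, 35, 40, 45] -> smallest is 20
  Remaining [35, 40, 45] -> smallest is 35
  Remaining [40, 45] -> smallest is 40
  Remaining [45] -> smallest is 45
Collecting the picks in order gives the sorted list.
Final answer: [-38, -27, -27, 0, 20, 35, 40, 45]


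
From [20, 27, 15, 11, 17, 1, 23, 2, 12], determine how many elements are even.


Check each element:
  20 is even
  27 is odd
  15 is odd
  11 is odd
  17 is odd
  1 is odd
  23 is odd
  2 is even
  12 is even
Evens: [20, 2, 12]
Count of evens = 3
Final answer: 3


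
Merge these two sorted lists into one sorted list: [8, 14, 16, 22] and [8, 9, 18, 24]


List A: [8, 14, 16, 22]
List B: [8, 9, 18, 24]
Repeatedly compare the front elements and take the smaller:
  8 vs 8 -> take 8
  14 vs 8 -> take 8
  14 vs 9 -> take 9
  14 vs 18 -> take 14
  16 vs 18 -> take 16
  22 vs 18 -> take 18
  22 vs 24 -> take 22
  A is exhausted; append the rest of B: [24]
Final answer: [8, 8, 9, 14, 16, 18, 22, 24]


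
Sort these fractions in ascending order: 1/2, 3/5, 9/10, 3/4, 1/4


Convert to decimal for comparison:
  1/2 = 0.5
  3/5 = 0.6
  9/10 = 0.9
  3/4 = 0.75
  1/4 = 0.25
Decimals in increasing order: 0.25 < 0.5 < 0.6 < 0.75 < 0.9
Writing each back as its fraction gives the sorted order.
Final answer: 1/4, 1/2, 3/5, 3/4, 9/10


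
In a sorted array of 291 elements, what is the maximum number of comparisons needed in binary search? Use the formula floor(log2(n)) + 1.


Binary search halves the search space each step.
Maximum comparisons = floor(log2(291)) + 1
log2(291) = 8.1849
floor(log2(291)) = 8, so 8 + 1 = 9
Final answer: 9


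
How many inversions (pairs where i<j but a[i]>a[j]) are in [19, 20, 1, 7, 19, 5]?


For each element, count the later elements that are smaller than it:
  19 (index 0): smaller elements after it = [1, 7, 5] -> 3
  20 (index 1): smaller elements after it = [1, 7, 19, 5] -> 4
  1 (index 2): smaller elements after it = [] -> 0
  7 (index 3): smaller elements after it = [5] -> 1
  19 (index 4): smaller elements after it = [5] -> 1
Total inversions = 3 + 4 + 0 + 1 + 1 = 9
Final answer: 9


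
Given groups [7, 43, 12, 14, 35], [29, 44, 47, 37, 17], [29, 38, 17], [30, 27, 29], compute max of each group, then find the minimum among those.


Find max of each group:
  Group 1: [7, 43, 12, 14, 35] -> max = 43
  Group 2: [29, 44, 47, 37, 17] -> max = 47
  Group 3: [29, 38, 17] -> max = 38
  Group 4: [30, 27, 29] -> max = 30
Maxes: [43, 47, 38, 30]
Minimum of maxes = 30
Final answer: 30


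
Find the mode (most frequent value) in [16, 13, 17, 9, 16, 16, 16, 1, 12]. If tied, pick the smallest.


Count the frequency of each value:
  1 appears 1 time(s)
  9 appears 1 time(s)
  12 appears 1 time(s)
  13 appears 1 time(s)
  16 appears 4 time(s)
  17 appears 1 time(s)
Maximum frequency is 4.
Only 16 reaches that frequency, so it is the mode.
Final answer: 16


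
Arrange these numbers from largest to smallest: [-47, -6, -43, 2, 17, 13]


Original list: [-47, -6, -43, 2, 17, 13]
Repeatedly take the largest remaining element:
  Remaining [-47, -6, -43, 2, 17, 13] -> largest is 17
  Remaining [-47, -6, -43, 2, 13] -> largest is 13
  Remaining [-47, -6, -43, 2] -> largest is 2
  Remaining [-47, -6, -43] -> largest is -6
  Remaining [-47, -43] -> largest is -43
  Remaining [-47] -> largest is -47
Collecting the picks in order gives the descending list.
Final answer: [17, 13, 2, -6, -43, -47]


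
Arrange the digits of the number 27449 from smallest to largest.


The number 27449 has digits: 2, 7, 4, 4, 9
Sorted: 2, 4, 4, 7, 9
Joining the sorted digits gives the result.
Final answer: 24479


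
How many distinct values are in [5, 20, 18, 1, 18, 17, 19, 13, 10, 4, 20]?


List all unique values:
Distinct values: [1, 4, 5, 10, 13, 17, 18, 19, 20]
Count = 9
Final answer: 9


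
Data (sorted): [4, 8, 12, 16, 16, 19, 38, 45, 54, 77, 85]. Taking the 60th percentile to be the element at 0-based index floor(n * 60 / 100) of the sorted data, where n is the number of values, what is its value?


The dataset has n = 11 elements.
Index = floor(11 * 60 / 100) = floor(660 / 100) = floor(6.6) = 6
Counting from index 0 in the sorted data, the element at index 6 is 38.
Final answer: 38


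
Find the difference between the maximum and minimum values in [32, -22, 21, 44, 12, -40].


Maximum value: 44
Minimum value: -40
Range = 44 - (-40) = 84
Final answer: 84


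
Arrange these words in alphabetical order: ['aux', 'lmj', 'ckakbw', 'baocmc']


Compare strings character by character (the first differing letter decides):
  'aux' < 'baocmc' since 'a' < 'b' at position 1
  'baocmc' < 'ckakbw' since 'b' < 'c' at position 1
  'ckakbw' < 'lmj' since 'c' < 'l' at position 1
Chaining these comparisons gives the alphabetical order.
Final answer: ['aux', 'baocmc', 'ckakbw', 'lmj']


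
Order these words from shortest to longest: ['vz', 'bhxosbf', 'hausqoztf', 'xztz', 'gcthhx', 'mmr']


Compute lengths:
  'vz' has length 2
  'bhxosbf' has length 7
  'hausqoztf' has length 9
  'xztz' has length 4
  'gcthhx' has length 6
  'mmr' has length 3
Lengths in increasing order: 2 < 3 < 4 < 6 < 7 < 9
Listing the words in that order gives the answer.
Final answer: ['vz', 'mmr', 'xztz', 'gcthhx', 'bhxosbf', 'hausqoztf']


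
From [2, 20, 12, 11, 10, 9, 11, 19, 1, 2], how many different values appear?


List all unique values:
Distinct values: [1, 2, 9, 10, 11, 12, 19, 20]
Count = 8
Final answer: 8


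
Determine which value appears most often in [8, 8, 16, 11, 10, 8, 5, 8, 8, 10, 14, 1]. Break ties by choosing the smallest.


Count the frequency of each value:
  1 appears 1 time(s)
  5 appears 1 time(s)
  8 appears 5 time(s)
  10 appears 2 time(s)
  11 appears 1 time(s)
  14 appears 1 time(s)
  16 appears 1 time(s)
Maximum frequency is 5.
Only 8 reaches that frequency, so it is the mode.
Final answer: 8


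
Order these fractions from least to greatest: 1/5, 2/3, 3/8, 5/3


Convert to decimal for comparison:
  1/5 = 0.2
  2/3 = 0.6667
  3/8 = 0.375
  5/3 = 1.6667
Decimals in increasing order: 0.2 < 0.375 < 0.6667 < 1.6667
Writing each back as its fraction gives the sorted order.
Final answer: 1/5, 3/8, 2/3, 5/3


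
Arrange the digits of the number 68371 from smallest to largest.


The number 68371 has digits: 6, 8, 3, 7, 1
Sorted: 1, 3, 6, 7, 8
Joining the sorted digits gives the result.
Final answer: 13678


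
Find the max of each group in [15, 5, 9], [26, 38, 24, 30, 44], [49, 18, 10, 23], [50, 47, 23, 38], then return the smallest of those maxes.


Find max of each group:
  Group 1: [15, 5, 9] -> max = 15
  Group 2: [26, 38, 24, 30, 44] -> max = 44
  Group 3: [49, 18, 10, 23] -> max = 49
  Group 4: [50, 47, 23, 38] -> max = 50
Maxes: [15, 44, 49, 50]
Minimum of maxes = 15
Final answer: 15


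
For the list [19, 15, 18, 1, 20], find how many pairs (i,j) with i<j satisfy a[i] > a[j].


For each element, count the later elements that are smaller than it:
  19 (index 0): smaller elements after it = [15, 18, 1] -> 3
  15 (index 1): smaller elements after it = [1] -> 1
  18 (index 2): smaller elements after it = [1] -> 1
  1 (index 3): smaller elements after it = [] -> 0
Total inversions = 3 + 1 + 1 + 0 = 5
Final answer: 5
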